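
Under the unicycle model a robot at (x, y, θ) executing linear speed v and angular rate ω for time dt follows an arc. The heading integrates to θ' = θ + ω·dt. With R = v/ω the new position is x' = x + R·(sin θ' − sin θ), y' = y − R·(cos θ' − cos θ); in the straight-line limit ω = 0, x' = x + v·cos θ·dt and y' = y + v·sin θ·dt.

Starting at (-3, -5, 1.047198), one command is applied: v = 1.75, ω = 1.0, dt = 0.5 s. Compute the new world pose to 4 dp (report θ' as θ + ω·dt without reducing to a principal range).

θ' = 1.0472 + 1.0·0.5 = 1.5472
R = v/ω = 1.75/1.0 = 1.7500
x' = -3 + 1.7500·(sin 1.5472 − sin 1.0472) = -2.7660
y' = -5 − 1.7500·(cos 1.5472 − cos 1.0472) = -4.1663

(-2.7660, -4.1663, 1.5472)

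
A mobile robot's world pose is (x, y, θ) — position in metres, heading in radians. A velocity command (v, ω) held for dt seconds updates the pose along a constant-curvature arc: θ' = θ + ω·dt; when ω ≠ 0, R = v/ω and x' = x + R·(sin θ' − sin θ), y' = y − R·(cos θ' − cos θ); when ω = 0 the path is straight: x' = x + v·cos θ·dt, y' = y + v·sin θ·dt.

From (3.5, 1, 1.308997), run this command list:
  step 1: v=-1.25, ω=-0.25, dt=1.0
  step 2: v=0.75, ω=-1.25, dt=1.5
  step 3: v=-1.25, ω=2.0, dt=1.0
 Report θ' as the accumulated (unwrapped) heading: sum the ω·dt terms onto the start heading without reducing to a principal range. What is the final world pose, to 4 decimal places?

(2.9558, -0.2298, 1.1840)

step 1: θ'=1.0590 (R=5.0000) → pose (3.0297, -0.1546, 1.0590)
step 2: θ'=-0.8160 (R=-0.6000) → pose (3.9899, -0.0374, -0.8160)
step 3: θ'=1.1840 (R=-0.6250) → pose (2.9558, -0.2298, 1.1840)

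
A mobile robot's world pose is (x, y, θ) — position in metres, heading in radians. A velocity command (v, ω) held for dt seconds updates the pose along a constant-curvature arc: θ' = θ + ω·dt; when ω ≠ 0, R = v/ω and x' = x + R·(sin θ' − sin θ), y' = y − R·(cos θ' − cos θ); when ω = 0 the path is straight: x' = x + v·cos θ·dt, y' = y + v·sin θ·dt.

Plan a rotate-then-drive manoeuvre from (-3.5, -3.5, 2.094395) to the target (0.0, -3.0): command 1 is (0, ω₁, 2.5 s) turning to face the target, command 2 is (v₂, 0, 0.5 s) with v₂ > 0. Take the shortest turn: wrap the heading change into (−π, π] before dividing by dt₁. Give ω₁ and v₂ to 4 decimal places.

ω₁ = -0.7810, v₂ = 7.0711

heading to target = atan2(-3−-3.5, 0−-3.5) = 0.1419
Δθ = wrap(0.1419 − 2.0944) = -1.9525; ω₁ = Δθ/dt₁ = -0.7810
distance = √((0−-3.5)² + (-3−-3.5)²) = 3.5355; v₂ = distance/dt₂ = 7.0711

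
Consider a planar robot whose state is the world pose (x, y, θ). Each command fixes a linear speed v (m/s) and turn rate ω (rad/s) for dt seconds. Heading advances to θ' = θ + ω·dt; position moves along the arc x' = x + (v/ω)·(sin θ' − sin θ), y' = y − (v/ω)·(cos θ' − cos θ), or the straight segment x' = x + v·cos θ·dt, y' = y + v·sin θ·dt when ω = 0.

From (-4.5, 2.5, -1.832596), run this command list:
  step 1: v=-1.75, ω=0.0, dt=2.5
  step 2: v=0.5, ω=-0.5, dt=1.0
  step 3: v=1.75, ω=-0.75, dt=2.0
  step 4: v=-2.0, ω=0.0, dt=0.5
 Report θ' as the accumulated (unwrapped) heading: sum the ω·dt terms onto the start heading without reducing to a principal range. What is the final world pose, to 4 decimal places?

(-6.0148, 5.4697, -3.8326)

step 1: θ'=-1.8326 (straight) → pose (-3.3677, 6.7259, -1.8326)
step 2: θ'=-2.3326 (R=-1.0000) → pose (-3.6100, 6.2945, -2.3326)
step 3: θ'=-3.8326 (R=-2.3333) → pose (-6.7854, 6.1070, -3.8326)
step 4: θ'=-3.8326 (straight) → pose (-6.0148, 5.4697, -3.8326)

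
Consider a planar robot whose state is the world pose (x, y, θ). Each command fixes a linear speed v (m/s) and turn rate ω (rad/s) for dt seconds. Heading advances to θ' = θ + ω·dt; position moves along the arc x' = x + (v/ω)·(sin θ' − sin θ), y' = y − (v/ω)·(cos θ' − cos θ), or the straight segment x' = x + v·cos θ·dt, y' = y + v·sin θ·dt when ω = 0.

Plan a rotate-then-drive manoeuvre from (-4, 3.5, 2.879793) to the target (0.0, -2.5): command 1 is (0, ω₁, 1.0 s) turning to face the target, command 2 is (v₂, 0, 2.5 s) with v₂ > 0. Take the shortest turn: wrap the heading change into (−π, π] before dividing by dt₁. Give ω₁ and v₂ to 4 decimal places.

ω₁ = 2.4206, v₂ = 2.8844

heading to target = atan2(-2.5−3.5, 0−-4) = -0.9828
Δθ = wrap(-0.9828 − 2.8798) = 2.4206; ω₁ = Δθ/dt₁ = 2.4206
distance = √((0−-4)² + (-2.5−3.5)²) = 7.2111; v₂ = distance/dt₂ = 2.8844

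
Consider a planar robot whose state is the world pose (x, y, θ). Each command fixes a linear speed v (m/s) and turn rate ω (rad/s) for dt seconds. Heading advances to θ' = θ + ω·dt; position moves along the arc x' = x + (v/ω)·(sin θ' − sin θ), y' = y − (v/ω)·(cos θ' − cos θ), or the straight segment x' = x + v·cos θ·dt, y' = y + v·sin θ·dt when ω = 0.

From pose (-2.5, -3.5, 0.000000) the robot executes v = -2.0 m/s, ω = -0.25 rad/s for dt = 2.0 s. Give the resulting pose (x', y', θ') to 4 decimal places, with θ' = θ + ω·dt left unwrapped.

θ' = 0.0000 + -0.25·2.0 = -0.5000
R = v/ω = -2.0/-0.25 = 8.0000
x' = -2.5 + 8.0000·(sin -0.5000 − sin 0.0000) = -6.3354
y' = -3.5 − 8.0000·(cos -0.5000 − cos 0.0000) = -2.5207

(-6.3354, -2.5207, -0.5000)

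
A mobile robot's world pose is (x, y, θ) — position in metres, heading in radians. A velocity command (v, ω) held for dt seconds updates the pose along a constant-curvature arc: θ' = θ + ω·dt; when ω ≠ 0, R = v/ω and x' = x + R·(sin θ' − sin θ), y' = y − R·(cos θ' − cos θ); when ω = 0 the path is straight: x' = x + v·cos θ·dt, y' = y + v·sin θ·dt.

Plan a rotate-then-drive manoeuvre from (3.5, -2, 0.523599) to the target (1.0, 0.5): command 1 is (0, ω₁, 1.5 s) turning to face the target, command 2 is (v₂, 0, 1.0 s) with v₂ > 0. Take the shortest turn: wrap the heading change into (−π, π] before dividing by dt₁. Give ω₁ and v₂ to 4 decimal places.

heading to target = atan2(0.5−-2, 1−3.5) = 2.3562
Δθ = wrap(2.3562 − 0.5236) = 1.8326; ω₁ = Δθ/dt₁ = 1.2217
distance = √((1−3.5)² + (0.5−-2)²) = 3.5355; v₂ = distance/dt₂ = 3.5355

ω₁ = 1.2217, v₂ = 3.5355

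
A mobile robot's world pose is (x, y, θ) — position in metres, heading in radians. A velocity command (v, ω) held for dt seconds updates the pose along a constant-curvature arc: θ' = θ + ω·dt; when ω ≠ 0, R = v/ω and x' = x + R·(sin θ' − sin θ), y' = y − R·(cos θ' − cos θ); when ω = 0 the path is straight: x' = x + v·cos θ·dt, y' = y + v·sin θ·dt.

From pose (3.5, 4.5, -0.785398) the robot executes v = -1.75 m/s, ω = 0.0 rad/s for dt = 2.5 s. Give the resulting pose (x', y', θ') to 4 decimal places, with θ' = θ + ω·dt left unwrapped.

(0.4064, 7.5936, -0.7854)

θ' = -0.7854 + 0.0·2.5 = -0.7854
ω = 0 → straight: x' = 3.5 + -1.75·cos(-0.7854)·2.5 = 0.4064
y' = 4.5 + -1.75·sin(-0.7854)·2.5 = 7.5936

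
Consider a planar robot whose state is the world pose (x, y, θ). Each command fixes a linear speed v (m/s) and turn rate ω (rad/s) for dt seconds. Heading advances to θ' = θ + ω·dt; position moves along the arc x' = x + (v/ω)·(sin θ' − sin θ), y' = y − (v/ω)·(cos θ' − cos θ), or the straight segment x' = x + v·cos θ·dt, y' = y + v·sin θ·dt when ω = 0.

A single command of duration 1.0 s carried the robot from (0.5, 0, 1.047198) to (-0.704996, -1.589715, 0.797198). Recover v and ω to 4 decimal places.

v = -2.0000, ω = -0.2500

Δθ = 0.797198 − 1.047198 = -0.250000
ω = Δθ/dt = -0.250000/1.0 = -0.2500
R = −Δy/(cos θ' − cos θ) = 8.0000
v = R·ω = 8.0000·-0.2500 = -2.0000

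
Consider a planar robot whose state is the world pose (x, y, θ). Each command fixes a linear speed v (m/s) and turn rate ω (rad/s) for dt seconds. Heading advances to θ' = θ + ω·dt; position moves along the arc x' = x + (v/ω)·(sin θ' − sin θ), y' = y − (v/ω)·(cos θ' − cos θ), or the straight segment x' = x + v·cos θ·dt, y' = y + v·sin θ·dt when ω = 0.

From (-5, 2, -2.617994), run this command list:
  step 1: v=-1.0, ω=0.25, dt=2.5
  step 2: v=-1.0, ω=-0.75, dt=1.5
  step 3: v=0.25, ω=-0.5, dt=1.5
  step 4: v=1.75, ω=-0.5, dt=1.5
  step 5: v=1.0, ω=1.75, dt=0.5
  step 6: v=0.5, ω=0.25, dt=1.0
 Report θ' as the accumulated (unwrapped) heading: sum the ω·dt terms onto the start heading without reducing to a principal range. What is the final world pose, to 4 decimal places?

(-4.3589, 7.6703, -3.4930)

step 1: θ'=-1.9930 (R=-4.0000) → pose (-3.3512, 3.8250, -1.9930)
step 2: θ'=-3.1180 (R=1.3333) → pose (-2.1664, 4.6116, -3.1180)
step 3: θ'=-3.8680 (R=-0.5000) → pose (-2.5103, 4.7377, -3.8680)
step 4: θ'=-4.6180 (R=-3.5000) → pose (-3.6701, 7.0243, -4.6180)
step 5: θ'=-3.7430 (R=0.5714) → pose (-3.9157, 7.4416, -3.7430)
step 6: θ'=-3.4930 (R=2.0000) → pose (-4.3589, 7.6703, -3.4930)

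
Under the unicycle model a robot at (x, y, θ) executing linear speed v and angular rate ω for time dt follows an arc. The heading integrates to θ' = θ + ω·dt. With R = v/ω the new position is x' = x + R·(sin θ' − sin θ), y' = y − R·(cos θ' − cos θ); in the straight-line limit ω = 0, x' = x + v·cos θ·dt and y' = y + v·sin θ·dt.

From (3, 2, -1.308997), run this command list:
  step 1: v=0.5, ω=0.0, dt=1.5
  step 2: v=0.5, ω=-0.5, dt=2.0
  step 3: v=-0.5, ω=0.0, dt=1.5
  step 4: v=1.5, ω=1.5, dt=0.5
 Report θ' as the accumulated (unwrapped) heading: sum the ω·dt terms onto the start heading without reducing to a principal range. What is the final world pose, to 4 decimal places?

(3.2123, 0.2138, -1.5590)

step 1: θ'=-1.3090 (straight) → pose (3.1941, 1.2756, -1.3090)
step 2: θ'=-2.3090 (R=-1.0000) → pose (2.9679, 0.3438, -2.3090)
step 3: θ'=-2.3090 (straight) → pose (3.4726, 0.8985, -2.3090)
step 4: θ'=-1.5590 (R=1.0000) → pose (3.2123, 0.2138, -1.5590)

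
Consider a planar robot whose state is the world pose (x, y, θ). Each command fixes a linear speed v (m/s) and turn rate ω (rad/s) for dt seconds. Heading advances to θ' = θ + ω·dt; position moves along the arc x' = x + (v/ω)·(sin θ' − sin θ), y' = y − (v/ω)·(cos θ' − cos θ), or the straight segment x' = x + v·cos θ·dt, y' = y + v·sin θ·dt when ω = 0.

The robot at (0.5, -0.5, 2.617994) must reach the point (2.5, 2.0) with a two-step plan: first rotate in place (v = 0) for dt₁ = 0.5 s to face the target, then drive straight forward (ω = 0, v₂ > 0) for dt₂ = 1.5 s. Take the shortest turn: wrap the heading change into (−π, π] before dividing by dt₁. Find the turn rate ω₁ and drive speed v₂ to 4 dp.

ω₁ = -3.4439, v₂ = 2.1344

heading to target = atan2(2−-0.5, 2.5−0.5) = 0.8961
Δθ = wrap(0.8961 − 2.6180) = -1.7219; ω₁ = Δθ/dt₁ = -3.4439
distance = √((2.5−0.5)² + (2−-0.5)²) = 3.2016; v₂ = distance/dt₂ = 2.1344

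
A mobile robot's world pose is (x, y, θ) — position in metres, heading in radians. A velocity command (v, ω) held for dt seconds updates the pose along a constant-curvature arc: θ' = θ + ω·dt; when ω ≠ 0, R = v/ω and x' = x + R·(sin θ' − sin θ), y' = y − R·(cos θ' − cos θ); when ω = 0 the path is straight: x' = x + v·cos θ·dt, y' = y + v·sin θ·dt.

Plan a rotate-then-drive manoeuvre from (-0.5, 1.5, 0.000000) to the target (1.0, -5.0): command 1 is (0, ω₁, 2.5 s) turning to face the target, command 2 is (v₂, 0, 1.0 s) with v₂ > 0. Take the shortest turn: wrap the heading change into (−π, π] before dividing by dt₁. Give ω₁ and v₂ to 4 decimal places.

ω₁ = -0.5376, v₂ = 6.6708

heading to target = atan2(-5−1.5, 1−-0.5) = -1.3440
Δθ = wrap(-1.3440 − 0.0000) = -1.3440; ω₁ = Δθ/dt₁ = -0.5376
distance = √((1−-0.5)² + (-5−1.5)²) = 6.6708; v₂ = distance/dt₂ = 6.6708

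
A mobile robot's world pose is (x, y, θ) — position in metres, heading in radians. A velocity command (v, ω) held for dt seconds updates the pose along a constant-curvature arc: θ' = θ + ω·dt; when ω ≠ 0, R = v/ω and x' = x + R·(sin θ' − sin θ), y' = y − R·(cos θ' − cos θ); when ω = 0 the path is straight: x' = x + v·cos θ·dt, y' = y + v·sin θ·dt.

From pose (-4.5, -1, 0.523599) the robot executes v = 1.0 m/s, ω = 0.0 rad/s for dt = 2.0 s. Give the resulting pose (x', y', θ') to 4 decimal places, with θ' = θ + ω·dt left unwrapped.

(-2.7679, 0.0000, 0.5236)

θ' = 0.5236 + 0.0·2.0 = 0.5236
ω = 0 → straight: x' = -4.5 + 1.0·cos(0.5236)·2.0 = -2.7679
y' = -1 + 1.0·sin(0.5236)·2.0 = 0.0000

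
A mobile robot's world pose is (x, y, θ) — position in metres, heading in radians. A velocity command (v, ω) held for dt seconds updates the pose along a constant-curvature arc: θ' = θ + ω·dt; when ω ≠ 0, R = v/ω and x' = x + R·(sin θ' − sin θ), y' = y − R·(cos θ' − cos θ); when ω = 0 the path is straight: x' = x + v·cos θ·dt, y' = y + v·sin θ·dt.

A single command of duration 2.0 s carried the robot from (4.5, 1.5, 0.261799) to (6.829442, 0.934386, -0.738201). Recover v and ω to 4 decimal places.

v = 1.2500, ω = -0.5000

Δθ = -0.738201 − 0.261799 = -1.000000
ω = Δθ/dt = -1.000000/2.0 = -0.5000
R = Δx/(sin θ' − sin θ) = -2.5000
v = R·ω = -2.5000·-0.5000 = 1.2500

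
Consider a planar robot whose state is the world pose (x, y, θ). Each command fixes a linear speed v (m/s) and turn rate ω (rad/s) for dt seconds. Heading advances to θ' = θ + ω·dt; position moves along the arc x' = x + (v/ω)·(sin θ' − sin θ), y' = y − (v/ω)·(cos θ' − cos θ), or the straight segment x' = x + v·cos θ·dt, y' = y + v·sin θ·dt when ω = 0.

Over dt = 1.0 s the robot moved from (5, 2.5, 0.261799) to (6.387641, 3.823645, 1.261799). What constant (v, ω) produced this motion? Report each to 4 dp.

v = 2.0000, ω = 1.0000

Δθ = 1.261799 − 0.261799 = 1.000000
ω = Δθ/dt = 1.000000/1.0 = 1.0000
R = Δx/(sin θ' − sin θ) = 2.0000
v = R·ω = 2.0000·1.0000 = 2.0000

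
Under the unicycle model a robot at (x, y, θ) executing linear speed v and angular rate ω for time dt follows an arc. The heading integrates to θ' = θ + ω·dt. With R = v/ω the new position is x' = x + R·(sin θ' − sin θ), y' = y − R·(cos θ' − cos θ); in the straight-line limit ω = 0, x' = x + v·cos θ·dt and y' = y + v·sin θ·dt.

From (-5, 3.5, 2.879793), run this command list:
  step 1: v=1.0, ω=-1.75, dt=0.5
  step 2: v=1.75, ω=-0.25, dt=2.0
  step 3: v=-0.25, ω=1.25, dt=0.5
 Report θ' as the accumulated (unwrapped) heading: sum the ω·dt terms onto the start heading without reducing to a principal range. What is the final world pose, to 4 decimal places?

(-5.9743, 7.0976, 2.1298)

step 1: θ'=2.0048 (R=-0.5714) → pose (-5.3706, 3.8117, 2.0048)
step 2: θ'=1.5048 (R=-7.0000) → pose (-6.0043, 7.2169, 1.5048)
step 3: θ'=2.1298 (R=-0.2000) → pose (-5.9743, 7.0976, 2.1298)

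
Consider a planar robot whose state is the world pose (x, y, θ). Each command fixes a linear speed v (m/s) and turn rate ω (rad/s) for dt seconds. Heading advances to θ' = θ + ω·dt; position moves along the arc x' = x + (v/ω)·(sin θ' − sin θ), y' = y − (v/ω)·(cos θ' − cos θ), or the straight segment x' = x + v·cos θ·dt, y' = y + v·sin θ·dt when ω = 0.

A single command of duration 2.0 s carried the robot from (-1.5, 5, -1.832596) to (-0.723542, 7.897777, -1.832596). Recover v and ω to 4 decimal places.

Δθ = -1.832596 − -1.832596 = 0.000000
ω = Δθ/dt = 0.000000/2.0 = 0.0000
ω = 0 → v = (Δx·cos θ + Δy·sin θ)/dt = -1.5000

v = -1.5000, ω = 0.0000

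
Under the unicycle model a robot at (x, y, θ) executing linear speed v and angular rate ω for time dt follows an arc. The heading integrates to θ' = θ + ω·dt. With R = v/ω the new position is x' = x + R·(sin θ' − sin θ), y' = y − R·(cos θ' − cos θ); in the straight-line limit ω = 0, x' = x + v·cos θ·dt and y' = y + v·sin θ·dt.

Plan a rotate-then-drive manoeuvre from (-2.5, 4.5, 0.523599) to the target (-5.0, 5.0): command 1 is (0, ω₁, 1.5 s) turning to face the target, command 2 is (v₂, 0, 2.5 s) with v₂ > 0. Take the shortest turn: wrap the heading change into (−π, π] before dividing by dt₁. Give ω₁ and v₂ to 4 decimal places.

heading to target = atan2(5−4.5, -5−-2.5) = 2.9442
Δθ = wrap(2.9442 − 0.5236) = 2.4206; ω₁ = Δθ/dt₁ = 1.6137
distance = √((-5−-2.5)² + (5−4.5)²) = 2.5495; v₂ = distance/dt₂ = 1.0198

ω₁ = 1.6137, v₂ = 1.0198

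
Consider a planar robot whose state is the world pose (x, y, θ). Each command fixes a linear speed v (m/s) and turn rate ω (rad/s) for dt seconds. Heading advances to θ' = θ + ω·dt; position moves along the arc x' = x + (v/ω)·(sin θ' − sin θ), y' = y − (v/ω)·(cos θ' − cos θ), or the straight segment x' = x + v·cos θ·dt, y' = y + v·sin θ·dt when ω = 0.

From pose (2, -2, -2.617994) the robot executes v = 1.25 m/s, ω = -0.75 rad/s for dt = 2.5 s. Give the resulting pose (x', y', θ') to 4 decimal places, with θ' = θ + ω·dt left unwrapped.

(-0.4600, -0.9194, -4.4930)

θ' = -2.6180 + -0.75·2.5 = -4.4930
R = v/ω = 1.25/-0.75 = -1.6667
x' = 2 + -1.6667·(sin -4.4930 − sin -2.6180) = -0.4600
y' = -2 − -1.6667·(cos -4.4930 − cos -2.6180) = -0.9194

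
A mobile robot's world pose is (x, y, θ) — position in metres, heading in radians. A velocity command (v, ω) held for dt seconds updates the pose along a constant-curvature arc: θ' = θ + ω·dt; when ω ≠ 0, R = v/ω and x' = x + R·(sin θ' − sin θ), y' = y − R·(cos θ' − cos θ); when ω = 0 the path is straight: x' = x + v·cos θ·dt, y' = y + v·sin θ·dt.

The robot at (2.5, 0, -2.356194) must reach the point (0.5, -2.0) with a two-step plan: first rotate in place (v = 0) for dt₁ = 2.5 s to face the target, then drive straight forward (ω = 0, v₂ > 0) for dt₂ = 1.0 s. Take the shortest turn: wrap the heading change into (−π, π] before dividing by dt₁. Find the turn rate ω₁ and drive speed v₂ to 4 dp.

heading to target = atan2(-2−0, 0.5−2.5) = -2.3562
Δθ = wrap(-2.3562 − -2.3562) = 0.0000; ω₁ = Δθ/dt₁ = 0.0000
distance = √((0.5−2.5)² + (-2−0)²) = 2.8284; v₂ = distance/dt₂ = 2.8284

ω₁ = 0.0000, v₂ = 2.8284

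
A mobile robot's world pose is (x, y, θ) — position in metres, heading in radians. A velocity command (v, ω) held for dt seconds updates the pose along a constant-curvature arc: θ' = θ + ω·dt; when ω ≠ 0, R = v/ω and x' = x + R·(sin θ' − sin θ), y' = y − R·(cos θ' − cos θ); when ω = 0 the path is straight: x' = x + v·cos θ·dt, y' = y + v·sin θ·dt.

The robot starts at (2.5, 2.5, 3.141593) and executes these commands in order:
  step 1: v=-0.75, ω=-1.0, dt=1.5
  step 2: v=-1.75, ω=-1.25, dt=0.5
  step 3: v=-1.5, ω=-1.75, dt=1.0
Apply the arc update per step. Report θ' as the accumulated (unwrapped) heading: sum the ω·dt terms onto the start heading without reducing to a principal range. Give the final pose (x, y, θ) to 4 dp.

step 1: θ'=1.6416 (R=0.7500) → pose (3.2481, 1.8031, 1.6416)
step 2: θ'=1.0166 (R=1.4000) → pose (3.0421, 0.9672, 1.0166)
step 3: θ'=-0.7334 (R=0.8571) → pose (1.7395, 0.7816, -0.7334)

(1.7395, 0.7816, -0.7334)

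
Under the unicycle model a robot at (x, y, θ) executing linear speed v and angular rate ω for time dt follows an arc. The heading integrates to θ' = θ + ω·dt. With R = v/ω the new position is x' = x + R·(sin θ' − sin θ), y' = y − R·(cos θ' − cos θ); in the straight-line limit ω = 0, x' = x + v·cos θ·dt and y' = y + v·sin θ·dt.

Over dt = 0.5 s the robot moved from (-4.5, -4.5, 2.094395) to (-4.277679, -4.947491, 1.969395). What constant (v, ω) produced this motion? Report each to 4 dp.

v = -1.0000, ω = -0.2500

Δθ = 1.969395 − 2.094395 = -0.125000
ω = Δθ/dt = -0.125000/0.5 = -0.2500
R = −Δy/(cos θ' − cos θ) = 4.0000
v = R·ω = 4.0000·-0.2500 = -1.0000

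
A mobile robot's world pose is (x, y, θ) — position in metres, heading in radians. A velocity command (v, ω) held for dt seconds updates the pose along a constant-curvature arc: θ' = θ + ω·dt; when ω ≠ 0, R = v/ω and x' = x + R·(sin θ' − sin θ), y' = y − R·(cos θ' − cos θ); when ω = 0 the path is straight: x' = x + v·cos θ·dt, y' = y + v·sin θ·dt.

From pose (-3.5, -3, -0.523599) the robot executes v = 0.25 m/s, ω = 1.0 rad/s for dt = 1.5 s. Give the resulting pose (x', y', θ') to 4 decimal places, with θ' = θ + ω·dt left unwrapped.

θ' = -0.5236 + 1.0·1.5 = 0.9764
R = v/ω = 0.25/1.0 = 0.2500
x' = -3.5 + 0.2500·(sin 0.9764 − sin -0.5236) = -3.1679
y' = -3 − 0.2500·(cos 0.9764 − cos -0.5236) = -2.9235

(-3.1679, -2.9235, 0.9764)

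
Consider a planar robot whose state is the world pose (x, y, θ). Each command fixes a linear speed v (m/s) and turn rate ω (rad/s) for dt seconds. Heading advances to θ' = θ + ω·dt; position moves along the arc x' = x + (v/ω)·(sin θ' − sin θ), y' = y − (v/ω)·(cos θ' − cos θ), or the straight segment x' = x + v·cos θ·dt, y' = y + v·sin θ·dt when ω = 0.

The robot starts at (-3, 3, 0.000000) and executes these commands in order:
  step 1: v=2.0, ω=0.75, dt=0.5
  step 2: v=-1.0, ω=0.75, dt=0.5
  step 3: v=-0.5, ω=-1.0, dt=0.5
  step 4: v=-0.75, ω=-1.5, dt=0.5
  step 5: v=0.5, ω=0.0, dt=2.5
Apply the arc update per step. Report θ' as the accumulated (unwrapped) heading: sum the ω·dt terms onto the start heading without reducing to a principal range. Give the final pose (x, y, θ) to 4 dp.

(-1.9273, 2.2480, -0.5000)

step 1: θ'=0.3750 (R=2.6667) → pose (-2.0233, 3.1853, 0.3750)
step 2: θ'=0.7500 (R=-1.3333) → pose (-2.4438, 2.9202, 0.7500)
step 3: θ'=0.2500 (R=0.5000) → pose (-2.6609, 2.8016, 0.2500)
step 4: θ'=-0.5000 (R=0.5000) → pose (-3.0243, 2.8473, -0.5000)
step 5: θ'=-0.5000 (straight) → pose (-1.9273, 2.2480, -0.5000)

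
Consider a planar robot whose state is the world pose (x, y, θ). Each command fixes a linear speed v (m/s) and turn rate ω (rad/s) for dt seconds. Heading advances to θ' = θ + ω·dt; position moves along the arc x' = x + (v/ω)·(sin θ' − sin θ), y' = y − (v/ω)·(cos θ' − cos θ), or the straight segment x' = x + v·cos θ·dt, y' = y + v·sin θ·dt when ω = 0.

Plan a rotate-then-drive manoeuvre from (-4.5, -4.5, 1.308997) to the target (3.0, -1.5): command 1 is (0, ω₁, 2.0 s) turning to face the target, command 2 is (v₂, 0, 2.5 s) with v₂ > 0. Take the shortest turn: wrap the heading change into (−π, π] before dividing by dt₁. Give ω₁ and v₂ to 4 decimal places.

heading to target = atan2(-1.5−-4.5, 3−-4.5) = 0.3805
Δθ = wrap(0.3805 − 1.3090) = -0.9285; ω₁ = Δθ/dt₁ = -0.4642
distance = √((3−-4.5)² + (-1.5−-4.5)²) = 8.0777; v₂ = distance/dt₂ = 3.2311

ω₁ = -0.4642, v₂ = 3.2311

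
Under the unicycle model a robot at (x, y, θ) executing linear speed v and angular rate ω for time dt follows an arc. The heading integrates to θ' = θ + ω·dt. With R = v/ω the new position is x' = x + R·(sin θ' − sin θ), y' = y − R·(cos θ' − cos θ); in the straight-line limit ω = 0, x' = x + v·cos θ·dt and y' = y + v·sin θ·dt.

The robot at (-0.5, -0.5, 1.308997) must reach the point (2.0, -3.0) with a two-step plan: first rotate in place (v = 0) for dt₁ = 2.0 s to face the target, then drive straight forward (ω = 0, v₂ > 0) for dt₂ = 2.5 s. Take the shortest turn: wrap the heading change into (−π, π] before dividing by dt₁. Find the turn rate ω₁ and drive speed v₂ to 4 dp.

heading to target = atan2(-3−-0.5, 2−-0.5) = -0.7854
Δθ = wrap(-0.7854 − 1.3090) = -2.0944; ω₁ = Δθ/dt₁ = -1.0472
distance = √((2−-0.5)² + (-3−-0.5)²) = 3.5355; v₂ = distance/dt₂ = 1.4142

ω₁ = -1.0472, v₂ = 1.4142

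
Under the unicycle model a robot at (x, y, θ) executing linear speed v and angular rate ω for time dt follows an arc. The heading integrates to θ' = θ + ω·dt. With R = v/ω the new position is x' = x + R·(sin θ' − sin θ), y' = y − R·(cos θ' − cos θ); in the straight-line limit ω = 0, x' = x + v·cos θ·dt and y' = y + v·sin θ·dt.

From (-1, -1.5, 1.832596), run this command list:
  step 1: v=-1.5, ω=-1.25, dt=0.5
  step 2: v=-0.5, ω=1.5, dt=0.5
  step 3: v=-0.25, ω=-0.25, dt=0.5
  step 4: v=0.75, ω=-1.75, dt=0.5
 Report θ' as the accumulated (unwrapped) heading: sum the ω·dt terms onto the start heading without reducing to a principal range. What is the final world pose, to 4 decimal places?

(-0.9312, -2.2419, 0.9576)

step 1: θ'=1.2076 (R=1.2000) → pose (-1.0374, -2.2369, 1.2076)
step 2: θ'=1.9576 (R=-0.3333) → pose (-1.0345, -2.4811, 1.9576)
step 3: θ'=1.8326 (R=1.0000) → pose (-0.9947, -2.5995, 1.8326)
step 4: θ'=0.9576 (R=-0.4286) → pose (-0.9312, -2.2419, 0.9576)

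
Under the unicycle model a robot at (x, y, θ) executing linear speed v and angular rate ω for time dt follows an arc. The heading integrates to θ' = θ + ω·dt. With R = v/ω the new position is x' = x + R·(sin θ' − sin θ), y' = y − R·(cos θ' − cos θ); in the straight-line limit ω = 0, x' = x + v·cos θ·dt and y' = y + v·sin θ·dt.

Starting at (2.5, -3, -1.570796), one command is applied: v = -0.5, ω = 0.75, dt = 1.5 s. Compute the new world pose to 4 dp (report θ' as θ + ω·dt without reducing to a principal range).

θ' = -1.5708 + 0.75·1.5 = -0.4458
R = v/ω = -0.5/0.75 = -0.6667
x' = 2.5 + -0.6667·(sin -0.4458 − sin -1.5708) = 2.1208
y' = -3 − -0.6667·(cos -0.4458 − cos -1.5708) = -2.3985

(2.1208, -2.3985, -0.4458)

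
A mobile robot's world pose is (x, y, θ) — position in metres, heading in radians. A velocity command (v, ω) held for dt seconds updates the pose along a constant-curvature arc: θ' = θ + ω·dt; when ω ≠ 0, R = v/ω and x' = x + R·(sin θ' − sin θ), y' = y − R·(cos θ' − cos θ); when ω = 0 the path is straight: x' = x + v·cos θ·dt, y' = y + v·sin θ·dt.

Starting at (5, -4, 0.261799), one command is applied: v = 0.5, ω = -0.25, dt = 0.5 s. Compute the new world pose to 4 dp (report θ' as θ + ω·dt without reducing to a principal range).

(5.2449, -3.9505, 0.1368)

θ' = 0.2618 + -0.25·0.5 = 0.1368
R = v/ω = 0.5/-0.25 = -2.0000
x' = 5 + -2.0000·(sin 0.1368 − sin 0.2618) = 5.2449
y' = -4 − -2.0000·(cos 0.1368 − cos 0.2618) = -3.9505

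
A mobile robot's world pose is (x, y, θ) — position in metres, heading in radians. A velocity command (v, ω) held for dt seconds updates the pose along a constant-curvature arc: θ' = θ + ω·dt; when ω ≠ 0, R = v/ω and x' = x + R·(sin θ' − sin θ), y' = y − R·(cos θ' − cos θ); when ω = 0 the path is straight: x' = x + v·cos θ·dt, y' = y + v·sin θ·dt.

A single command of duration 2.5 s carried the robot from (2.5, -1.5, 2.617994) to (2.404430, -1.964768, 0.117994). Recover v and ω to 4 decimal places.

v = -0.2500, ω = -1.0000

Δθ = 0.117994 − 2.617994 = -2.500000
ω = Δθ/dt = -2.500000/2.5 = -1.0000
R = −Δy/(cos θ' − cos θ) = 0.2500
v = R·ω = 0.2500·-1.0000 = -0.2500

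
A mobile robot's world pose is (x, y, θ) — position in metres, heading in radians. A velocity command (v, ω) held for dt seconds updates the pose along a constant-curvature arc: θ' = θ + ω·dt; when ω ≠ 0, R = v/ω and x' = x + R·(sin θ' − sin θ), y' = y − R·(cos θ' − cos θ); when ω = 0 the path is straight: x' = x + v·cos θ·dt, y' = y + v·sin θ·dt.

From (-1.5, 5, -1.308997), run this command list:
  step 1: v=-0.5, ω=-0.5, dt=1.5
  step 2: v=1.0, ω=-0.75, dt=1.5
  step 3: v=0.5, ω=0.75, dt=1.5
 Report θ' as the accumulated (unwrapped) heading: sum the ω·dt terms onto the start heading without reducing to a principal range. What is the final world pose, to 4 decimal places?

step 1: θ'=-2.0590 (R=1.0000) → pose (-1.4173, 5.7279, -2.0590)
step 2: θ'=-3.1840 (R=-1.3333) → pose (-2.6513, 5.0211, -3.1840)
step 3: θ'=-2.0590 (R=0.6667) → pose (-3.2684, 4.6677, -2.0590)

(-3.2684, 4.6677, -2.0590)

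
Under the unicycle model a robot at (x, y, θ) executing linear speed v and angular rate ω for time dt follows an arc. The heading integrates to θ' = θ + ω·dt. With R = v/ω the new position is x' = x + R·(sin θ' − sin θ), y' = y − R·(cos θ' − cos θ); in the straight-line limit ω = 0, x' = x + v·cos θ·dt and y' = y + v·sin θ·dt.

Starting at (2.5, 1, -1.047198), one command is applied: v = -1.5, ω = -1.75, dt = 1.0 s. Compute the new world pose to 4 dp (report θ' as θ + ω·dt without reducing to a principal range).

(2.9529, 2.2354, -2.7972)

θ' = -1.0472 + -1.75·1.0 = -2.7972
R = v/ω = -1.5/-1.75 = 0.8571
x' = 2.5 + 0.8571·(sin -2.7972 − sin -1.0472) = 2.9529
y' = 1 − 0.8571·(cos -2.7972 − cos -1.0472) = 2.2354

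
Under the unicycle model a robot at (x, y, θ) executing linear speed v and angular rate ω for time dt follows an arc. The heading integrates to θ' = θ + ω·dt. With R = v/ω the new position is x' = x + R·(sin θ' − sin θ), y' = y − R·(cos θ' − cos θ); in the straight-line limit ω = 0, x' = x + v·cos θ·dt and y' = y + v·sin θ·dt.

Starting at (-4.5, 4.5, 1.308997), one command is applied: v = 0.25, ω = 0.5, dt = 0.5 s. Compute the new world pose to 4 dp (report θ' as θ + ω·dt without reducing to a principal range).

(-4.4830, 4.6235, 1.5590)

θ' = 1.3090 + 0.5·0.5 = 1.5590
R = v/ω = 0.25/0.5 = 0.5000
x' = -4.5 + 0.5000·(sin 1.5590 − sin 1.3090) = -4.4830
y' = 4.5 − 0.5000·(cos 1.5590 − cos 1.3090) = 4.6235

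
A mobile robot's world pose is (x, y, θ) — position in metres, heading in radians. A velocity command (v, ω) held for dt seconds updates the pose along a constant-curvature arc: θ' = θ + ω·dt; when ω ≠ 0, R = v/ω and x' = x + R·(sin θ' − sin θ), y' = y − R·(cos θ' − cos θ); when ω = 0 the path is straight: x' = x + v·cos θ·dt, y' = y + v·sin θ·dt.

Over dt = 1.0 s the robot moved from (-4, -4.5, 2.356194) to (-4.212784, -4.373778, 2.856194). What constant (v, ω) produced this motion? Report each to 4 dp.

v = 0.2500, ω = 0.5000

Δθ = 2.856194 − 2.356194 = 0.500000
ω = Δθ/dt = 0.500000/1.0 = 0.5000
R = Δx/(sin θ' − sin θ) = 0.5000
v = R·ω = 0.5000·0.5000 = 0.2500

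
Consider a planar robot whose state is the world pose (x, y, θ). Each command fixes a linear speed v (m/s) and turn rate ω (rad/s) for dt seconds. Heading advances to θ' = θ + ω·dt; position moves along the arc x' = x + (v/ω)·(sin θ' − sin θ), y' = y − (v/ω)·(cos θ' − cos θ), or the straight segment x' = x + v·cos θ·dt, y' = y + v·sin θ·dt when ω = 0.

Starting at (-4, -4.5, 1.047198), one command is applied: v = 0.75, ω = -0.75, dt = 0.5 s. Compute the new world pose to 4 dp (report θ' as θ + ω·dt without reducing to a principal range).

(-3.7567, -4.2175, 0.6722)

θ' = 1.0472 + -0.75·0.5 = 0.6722
R = v/ω = 0.75/-0.75 = -1.0000
x' = -4 + -1.0000·(sin 0.6722 − sin 1.0472) = -3.7567
y' = -4.5 − -1.0000·(cos 0.6722 − cos 1.0472) = -4.2175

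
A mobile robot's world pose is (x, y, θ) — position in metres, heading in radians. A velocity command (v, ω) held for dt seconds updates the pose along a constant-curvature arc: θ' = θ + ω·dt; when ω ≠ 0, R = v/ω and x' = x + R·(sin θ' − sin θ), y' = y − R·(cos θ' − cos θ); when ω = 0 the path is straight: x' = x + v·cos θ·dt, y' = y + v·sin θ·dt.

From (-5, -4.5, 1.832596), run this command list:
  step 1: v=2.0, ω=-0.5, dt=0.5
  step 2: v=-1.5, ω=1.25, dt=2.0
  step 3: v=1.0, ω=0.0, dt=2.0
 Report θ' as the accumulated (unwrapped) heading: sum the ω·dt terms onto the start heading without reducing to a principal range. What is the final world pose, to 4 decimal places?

(-4.1443, -5.8208, 4.0826)

step 1: θ'=1.5826 (R=-4.0000) → pose (-5.1360, -3.5119, 1.5826)
step 2: θ'=4.0826 (R=-1.2000) → pose (-2.9663, -4.2045, 4.0826)
step 3: θ'=4.0826 (straight) → pose (-4.1443, -5.8208, 4.0826)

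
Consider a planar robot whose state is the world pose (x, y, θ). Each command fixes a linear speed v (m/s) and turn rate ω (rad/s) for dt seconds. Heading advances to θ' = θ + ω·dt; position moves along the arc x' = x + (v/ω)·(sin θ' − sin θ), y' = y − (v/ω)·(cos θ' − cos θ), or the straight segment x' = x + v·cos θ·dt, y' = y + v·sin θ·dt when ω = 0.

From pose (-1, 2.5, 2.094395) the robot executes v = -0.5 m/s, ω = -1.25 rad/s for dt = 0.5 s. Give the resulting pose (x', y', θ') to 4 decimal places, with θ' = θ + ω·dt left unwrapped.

(-0.9485, 2.2595, 1.4694)

θ' = 2.0944 + -1.25·0.5 = 1.4694
R = v/ω = -0.5/-1.25 = 0.4000
x' = -1 + 0.4000·(sin 1.4694 − sin 2.0944) = -0.9485
y' = 2.5 − 0.4000·(cos 1.4694 − cos 2.0944) = 2.2595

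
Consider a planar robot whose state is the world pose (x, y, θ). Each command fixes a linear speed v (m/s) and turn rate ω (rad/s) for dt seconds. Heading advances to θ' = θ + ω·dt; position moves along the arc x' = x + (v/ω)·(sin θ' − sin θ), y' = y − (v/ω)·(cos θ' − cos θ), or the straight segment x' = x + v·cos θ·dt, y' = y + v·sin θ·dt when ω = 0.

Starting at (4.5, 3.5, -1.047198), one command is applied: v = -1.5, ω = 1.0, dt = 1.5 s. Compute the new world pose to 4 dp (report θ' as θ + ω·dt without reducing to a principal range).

(2.5447, 4.0988, 0.4528)

θ' = -1.0472 + 1.0·1.5 = 0.4528
R = v/ω = -1.5/1.0 = -1.5000
x' = 4.5 + -1.5000·(sin 0.4528 − sin -1.0472) = 2.5447
y' = 3.5 − -1.5000·(cos 0.4528 − cos -1.0472) = 4.0988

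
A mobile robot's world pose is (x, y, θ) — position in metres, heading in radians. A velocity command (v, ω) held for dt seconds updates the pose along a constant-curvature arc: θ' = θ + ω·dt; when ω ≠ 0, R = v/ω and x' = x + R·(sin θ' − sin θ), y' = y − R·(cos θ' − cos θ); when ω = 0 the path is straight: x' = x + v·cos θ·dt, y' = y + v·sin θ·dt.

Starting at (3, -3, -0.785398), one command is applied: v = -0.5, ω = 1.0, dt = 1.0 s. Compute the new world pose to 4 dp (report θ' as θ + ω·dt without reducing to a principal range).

(2.5400, -2.8650, 0.2146)

θ' = -0.7854 + 1.0·1.0 = 0.2146
R = v/ω = -0.5/1.0 = -0.5000
x' = 3 + -0.5000·(sin 0.2146 − sin -0.7854) = 2.5400
y' = -3 − -0.5000·(cos 0.2146 − cos -0.7854) = -2.8650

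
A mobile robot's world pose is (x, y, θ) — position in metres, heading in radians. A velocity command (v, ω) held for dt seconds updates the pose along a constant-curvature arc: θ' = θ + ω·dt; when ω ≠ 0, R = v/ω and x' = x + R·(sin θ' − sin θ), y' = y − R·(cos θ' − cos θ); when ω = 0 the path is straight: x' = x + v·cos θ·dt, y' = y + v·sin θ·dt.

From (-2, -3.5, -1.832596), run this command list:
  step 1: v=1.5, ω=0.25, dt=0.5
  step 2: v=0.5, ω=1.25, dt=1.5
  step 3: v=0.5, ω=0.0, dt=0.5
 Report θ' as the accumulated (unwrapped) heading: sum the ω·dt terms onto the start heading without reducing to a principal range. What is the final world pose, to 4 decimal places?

(-1.4390, -4.6420, 0.1674)

step 1: θ'=-1.7076 (R=6.0000) → pose (-2.1484, -4.2347, -1.7076)
step 2: θ'=0.1674 (R=0.4000) → pose (-1.6855, -4.6836, 0.1674)
step 3: θ'=0.1674 (straight) → pose (-1.4390, -4.6420, 0.1674)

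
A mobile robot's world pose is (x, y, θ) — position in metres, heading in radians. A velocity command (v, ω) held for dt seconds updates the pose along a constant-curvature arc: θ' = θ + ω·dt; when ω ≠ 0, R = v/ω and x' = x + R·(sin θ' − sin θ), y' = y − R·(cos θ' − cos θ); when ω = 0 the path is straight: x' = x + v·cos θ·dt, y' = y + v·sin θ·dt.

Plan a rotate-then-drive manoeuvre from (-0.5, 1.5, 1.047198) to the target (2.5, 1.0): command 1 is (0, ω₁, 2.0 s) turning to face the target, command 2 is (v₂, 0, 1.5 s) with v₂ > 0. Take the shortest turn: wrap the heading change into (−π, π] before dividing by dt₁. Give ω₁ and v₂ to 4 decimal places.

ω₁ = -0.6062, v₂ = 2.0276

heading to target = atan2(1−1.5, 2.5−-0.5) = -0.1651
Δθ = wrap(-0.1651 − 1.0472) = -1.2123; ω₁ = Δθ/dt₁ = -0.6062
distance = √((2.5−-0.5)² + (1−1.5)²) = 3.0414; v₂ = distance/dt₂ = 2.0276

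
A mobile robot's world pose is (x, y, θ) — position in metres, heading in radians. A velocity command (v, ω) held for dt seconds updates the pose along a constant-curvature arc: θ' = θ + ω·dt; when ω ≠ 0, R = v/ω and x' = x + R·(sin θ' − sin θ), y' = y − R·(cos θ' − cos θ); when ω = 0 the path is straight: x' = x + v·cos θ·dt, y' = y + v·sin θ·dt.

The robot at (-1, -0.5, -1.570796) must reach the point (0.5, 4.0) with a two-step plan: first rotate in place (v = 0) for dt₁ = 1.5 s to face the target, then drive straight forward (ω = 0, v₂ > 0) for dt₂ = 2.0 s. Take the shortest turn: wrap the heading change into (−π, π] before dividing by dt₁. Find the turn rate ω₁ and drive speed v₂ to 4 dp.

heading to target = atan2(4−-0.5, 0.5−-1) = 1.2490
Δθ = wrap(1.2490 − -1.5708) = 2.8198; ω₁ = Δθ/dt₁ = 1.8799
distance = √((0.5−-1)² + (4−-0.5)²) = 4.7434; v₂ = distance/dt₂ = 2.3717

ω₁ = 1.8799, v₂ = 2.3717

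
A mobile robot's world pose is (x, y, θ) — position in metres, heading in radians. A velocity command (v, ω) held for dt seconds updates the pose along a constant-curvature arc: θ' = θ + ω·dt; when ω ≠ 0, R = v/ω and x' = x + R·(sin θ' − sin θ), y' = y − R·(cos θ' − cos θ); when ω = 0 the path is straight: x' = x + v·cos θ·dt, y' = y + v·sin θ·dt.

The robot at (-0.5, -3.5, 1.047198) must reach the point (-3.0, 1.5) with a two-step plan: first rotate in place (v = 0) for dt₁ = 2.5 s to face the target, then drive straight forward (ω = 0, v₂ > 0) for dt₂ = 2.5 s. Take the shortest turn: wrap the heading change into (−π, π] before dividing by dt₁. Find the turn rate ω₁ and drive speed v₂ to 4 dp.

heading to target = atan2(1.5−-3.5, -3−-0.5) = 2.0344
Δθ = wrap(2.0344 − 1.0472) = 0.9872; ω₁ = Δθ/dt₁ = 0.3949
distance = √((-3−-0.5)² + (1.5−-3.5)²) = 5.5902; v₂ = distance/dt₂ = 2.2361

ω₁ = 0.3949, v₂ = 2.2361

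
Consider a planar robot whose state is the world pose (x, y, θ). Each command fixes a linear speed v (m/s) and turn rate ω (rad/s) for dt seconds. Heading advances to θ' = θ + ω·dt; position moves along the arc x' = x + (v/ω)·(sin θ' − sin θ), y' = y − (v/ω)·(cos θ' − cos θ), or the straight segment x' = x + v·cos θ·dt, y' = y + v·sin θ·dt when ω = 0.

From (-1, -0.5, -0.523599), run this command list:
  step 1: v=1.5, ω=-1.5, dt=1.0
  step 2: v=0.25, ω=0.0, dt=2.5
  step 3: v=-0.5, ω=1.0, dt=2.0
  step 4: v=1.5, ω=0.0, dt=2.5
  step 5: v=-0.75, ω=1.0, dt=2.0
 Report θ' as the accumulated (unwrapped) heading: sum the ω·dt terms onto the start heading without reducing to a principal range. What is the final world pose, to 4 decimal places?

(1.7301, -2.7811, 1.9764)

step 1: θ'=-2.0236 (R=-1.0000) → pose (-0.6008, -1.8035, -2.0236)
step 2: θ'=-2.0236 (straight) → pose (-0.8742, -2.3655, -2.0236)
step 3: θ'=-0.0236 (R=-0.5000) → pose (-1.3120, -1.6469, -0.0236)
step 4: θ'=-0.0236 (straight) → pose (2.4369, -1.7354, -0.0236)
step 5: θ'=1.9764 (R=-0.7500) → pose (1.7301, -2.7811, 1.9764)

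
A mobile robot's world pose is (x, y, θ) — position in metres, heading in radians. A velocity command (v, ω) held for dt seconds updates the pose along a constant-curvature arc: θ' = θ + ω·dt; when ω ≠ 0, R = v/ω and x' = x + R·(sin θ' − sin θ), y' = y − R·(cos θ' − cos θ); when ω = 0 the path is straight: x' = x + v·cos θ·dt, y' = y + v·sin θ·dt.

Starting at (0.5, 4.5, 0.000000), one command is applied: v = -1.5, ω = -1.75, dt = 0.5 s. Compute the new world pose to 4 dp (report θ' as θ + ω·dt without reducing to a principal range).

θ' = 0.0000 + -1.75·0.5 = -0.8750
R = v/ω = -1.5/-1.75 = 0.8571
x' = 0.5 + 0.8571·(sin -0.8750 − sin 0.0000) = -0.1579
y' = 4.5 − 0.8571·(cos -0.8750 − cos 0.0000) = 4.8077

(-0.1579, 4.8077, -0.8750)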